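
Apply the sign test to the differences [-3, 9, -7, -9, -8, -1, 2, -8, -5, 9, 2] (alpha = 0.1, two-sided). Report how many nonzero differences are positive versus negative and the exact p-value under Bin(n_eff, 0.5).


Step 1: Discard zero differences. Original n = 11; n_eff = number of nonzero differences = 11.
Nonzero differences (with sign): -3, +9, -7, -9, -8, -1, +2, -8, -5, +9, +2
Step 2: Count signs: positive = 4, negative = 7.
Step 3: Under H0: P(positive) = 0.5, so the number of positives S ~ Bin(11, 0.5).
Step 4: Two-sided exact p-value = sum of Bin(11,0.5) probabilities at or below the observed probability = 0.548828.
Step 5: alpha = 0.1. fail to reject H0.

n_eff = 11, pos = 4, neg = 7, p = 0.548828, fail to reject H0.


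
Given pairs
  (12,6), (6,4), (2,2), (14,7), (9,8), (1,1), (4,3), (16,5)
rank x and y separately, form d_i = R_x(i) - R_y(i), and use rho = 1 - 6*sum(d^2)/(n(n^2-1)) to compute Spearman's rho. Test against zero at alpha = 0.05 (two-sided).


Step 1: Rank x and y separately (midranks; no ties here).
rank(x): 12->6, 6->4, 2->2, 14->7, 9->5, 1->1, 4->3, 16->8
rank(y): 6->6, 4->4, 2->2, 7->7, 8->8, 1->1, 3->3, 5->5
Step 2: d_i = R_x(i) - R_y(i); compute d_i^2.
  (6-6)^2=0, (4-4)^2=0, (2-2)^2=0, (7-7)^2=0, (5-8)^2=9, (1-1)^2=0, (3-3)^2=0, (8-5)^2=9
sum(d^2) = 18.
Step 3: rho = 1 - 6*18 / (8*(8^2 - 1)) = 1 - 108/504 = 0.785714.
Step 4: Under H0, t = rho * sqrt((n-2)/(1-rho^2)) = 3.1113 ~ t(6).
Step 5: Two-sided p-value from the t-distribution with 6 df = 0.020815.
Step 6: alpha = 0.05. reject H0.

rho = 0.7857, p = 0.020815, reject H0 at alpha = 0.05.


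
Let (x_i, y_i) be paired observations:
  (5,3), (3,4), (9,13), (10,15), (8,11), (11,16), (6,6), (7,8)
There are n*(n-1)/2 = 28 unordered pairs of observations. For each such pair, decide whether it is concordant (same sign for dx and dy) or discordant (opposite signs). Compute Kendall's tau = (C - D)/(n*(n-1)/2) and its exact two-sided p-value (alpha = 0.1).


Step 1: Enumerate the 28 unordered pairs (i,j) with i<j and classify each by sign(x_j-x_i) * sign(y_j-y_i).
  (1,2):dx=-2,dy=+1->D; (1,3):dx=+4,dy=+10->C; (1,4):dx=+5,dy=+12->C; (1,5):dx=+3,dy=+8->C
  (1,6):dx=+6,dy=+13->C; (1,7):dx=+1,dy=+3->C; (1,8):dx=+2,dy=+5->C; (2,3):dx=+6,dy=+9->C
  (2,4):dx=+7,dy=+11->C; (2,5):dx=+5,dy=+7->C; (2,6):dx=+8,dy=+12->C; (2,7):dx=+3,dy=+2->C
  (2,8):dx=+4,dy=+4->C; (3,4):dx=+1,dy=+2->C; (3,5):dx=-1,dy=-2->C; (3,6):dx=+2,dy=+3->C
  (3,7):dx=-3,dy=-7->C; (3,8):dx=-2,dy=-5->C; (4,5):dx=-2,dy=-4->C; (4,6):dx=+1,dy=+1->C
  (4,7):dx=-4,dy=-9->C; (4,8):dx=-3,dy=-7->C; (5,6):dx=+3,dy=+5->C; (5,7):dx=-2,dy=-5->C
  (5,8):dx=-1,dy=-3->C; (6,7):dx=-5,dy=-10->C; (6,8):dx=-4,dy=-8->C; (7,8):dx=+1,dy=+2->C
Step 2: C = 27, D = 1, total pairs = 28.
Step 3: tau = (C - D)/(n(n-1)/2) = (27 - 1)/28 = 0.928571.
Step 4: Exact two-sided p-value (enumerate n! = 40320 permutations of y under H0): p = 0.000397.
Step 5: alpha = 0.1. reject H0.

tau_b = 0.9286 (C=27, D=1), p = 0.000397, reject H0.


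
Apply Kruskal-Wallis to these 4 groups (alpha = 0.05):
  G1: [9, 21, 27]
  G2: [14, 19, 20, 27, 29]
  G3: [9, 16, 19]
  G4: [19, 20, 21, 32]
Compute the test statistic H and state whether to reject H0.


Step 1: Combine all N = 15 observations and assign midranks.
sorted (value, group, rank): (9,G1,1.5), (9,G3,1.5), (14,G2,3), (16,G3,4), (19,G2,6), (19,G3,6), (19,G4,6), (20,G2,8.5), (20,G4,8.5), (21,G1,10.5), (21,G4,10.5), (27,G1,12.5), (27,G2,12.5), (29,G2,14), (32,G4,15)
Step 2: Sum ranks within each group.
R_1 = 24.5 (n_1 = 3)
R_2 = 44 (n_2 = 5)
R_3 = 11.5 (n_3 = 3)
R_4 = 40 (n_4 = 4)
Step 3: H = 12/(N(N+1)) * sum(R_i^2/n_i) - 3(N+1)
     = 12/(15*16) * (24.5^2/3 + 44^2/5 + 11.5^2/3 + 40^2/4) - 3*16
     = 0.050000 * 1031.37 - 48
     = 3.568333.
Step 4: Ties present; correction factor C = 1 - 48/(15^3 - 15) = 0.985714. Corrected H = 3.568333 / 0.985714 = 3.620048.
Step 5: Under H0, H ~ chi^2(3); p-value = 0.305523.
Step 6: alpha = 0.05. fail to reject H0.

H = 3.6200, df = 3, p = 0.305523, fail to reject H0.


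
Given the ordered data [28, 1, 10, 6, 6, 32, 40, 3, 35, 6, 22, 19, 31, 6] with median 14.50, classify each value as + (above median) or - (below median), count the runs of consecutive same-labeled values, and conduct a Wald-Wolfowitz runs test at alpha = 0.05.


Step 1: Compute median = 14.50; label A = above, B = below.
Labels in order: ABBBBAABABAAAB  (n_A = 7, n_B = 7)
Step 2: Count runs R = 8.
Step 3: Under H0 (random ordering), E[R] = 2*n_A*n_B/(n_A+n_B) + 1 = 2*7*7/14 + 1 = 8.0000.
        Var[R] = 2*n_A*n_B*(2*n_A*n_B - n_A - n_B) / ((n_A+n_B)^2 * (n_A+n_B-1)) = 8232/2548 = 3.2308.
        SD[R] = 1.7974.
Step 4: R = E[R], so z = 0 with no continuity correction.
Step 5: Two-sided p-value via normal approximation = 2*(1 - Phi(|z|)) = 1.000000.
Step 6: alpha = 0.05. fail to reject H0.

R = 8, z = 0.0000, p = 1.000000, fail to reject H0.


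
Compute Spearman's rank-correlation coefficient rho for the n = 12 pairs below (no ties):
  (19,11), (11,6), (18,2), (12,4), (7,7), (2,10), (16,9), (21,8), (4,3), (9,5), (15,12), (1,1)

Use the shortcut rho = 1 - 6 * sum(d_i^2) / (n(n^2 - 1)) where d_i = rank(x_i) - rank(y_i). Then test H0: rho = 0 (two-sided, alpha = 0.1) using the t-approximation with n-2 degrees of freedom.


Step 1: Rank x and y separately (midranks; no ties here).
rank(x): 19->11, 11->6, 18->10, 12->7, 7->4, 2->2, 16->9, 21->12, 4->3, 9->5, 15->8, 1->1
rank(y): 11->11, 6->6, 2->2, 4->4, 7->7, 10->10, 9->9, 8->8, 3->3, 5->5, 12->12, 1->1
Step 2: d_i = R_x(i) - R_y(i); compute d_i^2.
  (11-11)^2=0, (6-6)^2=0, (10-2)^2=64, (7-4)^2=9, (4-7)^2=9, (2-10)^2=64, (9-9)^2=0, (12-8)^2=16, (3-3)^2=0, (5-5)^2=0, (8-12)^2=16, (1-1)^2=0
sum(d^2) = 178.
Step 3: rho = 1 - 6*178 / (12*(12^2 - 1)) = 1 - 1068/1716 = 0.377622.
Step 4: Under H0, t = rho * sqrt((n-2)/(1-rho^2)) = 1.2896 ~ t(10).
Step 5: Two-sided p-value from the t-distribution with 10 df = 0.226206.
Step 6: alpha = 0.1. fail to reject H0.

rho = 0.3776, p = 0.226206, fail to reject H0 at alpha = 0.1.


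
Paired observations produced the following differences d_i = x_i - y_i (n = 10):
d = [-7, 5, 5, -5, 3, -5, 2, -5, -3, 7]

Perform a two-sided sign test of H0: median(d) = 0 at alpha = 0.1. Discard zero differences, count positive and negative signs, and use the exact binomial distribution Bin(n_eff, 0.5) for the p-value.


Step 1: Discard zero differences. Original n = 10; n_eff = number of nonzero differences = 10.
Nonzero differences (with sign): -7, +5, +5, -5, +3, -5, +2, -5, -3, +7
Step 2: Count signs: positive = 5, negative = 5.
Step 3: Under H0: P(positive) = 0.5, so the number of positives S ~ Bin(10, 0.5).
Step 4: Two-sided exact p-value = sum of Bin(10,0.5) probabilities at or below the observed probability = 1.000000.
Step 5: alpha = 0.1. fail to reject H0.

n_eff = 10, pos = 5, neg = 5, p = 1.000000, fail to reject H0.


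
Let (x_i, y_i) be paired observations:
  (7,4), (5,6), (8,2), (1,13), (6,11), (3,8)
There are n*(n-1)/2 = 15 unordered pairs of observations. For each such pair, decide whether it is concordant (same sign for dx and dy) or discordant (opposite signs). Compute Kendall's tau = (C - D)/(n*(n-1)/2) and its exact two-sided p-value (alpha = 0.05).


Step 1: Enumerate the 15 unordered pairs (i,j) with i<j and classify each by sign(x_j-x_i) * sign(y_j-y_i).
  (1,2):dx=-2,dy=+2->D; (1,3):dx=+1,dy=-2->D; (1,4):dx=-6,dy=+9->D; (1,5):dx=-1,dy=+7->D
  (1,6):dx=-4,dy=+4->D; (2,3):dx=+3,dy=-4->D; (2,4):dx=-4,dy=+7->D; (2,5):dx=+1,dy=+5->C
  (2,6):dx=-2,dy=+2->D; (3,4):dx=-7,dy=+11->D; (3,5):dx=-2,dy=+9->D; (3,6):dx=-5,dy=+6->D
  (4,5):dx=+5,dy=-2->D; (4,6):dx=+2,dy=-5->D; (5,6):dx=-3,dy=-3->C
Step 2: C = 2, D = 13, total pairs = 15.
Step 3: tau = (C - D)/(n(n-1)/2) = (2 - 13)/15 = -0.733333.
Step 4: Exact two-sided p-value (enumerate n! = 720 permutations of y under H0): p = 0.055556.
Step 5: alpha = 0.05. fail to reject H0.

tau_b = -0.7333 (C=2, D=13), p = 0.055556, fail to reject H0.


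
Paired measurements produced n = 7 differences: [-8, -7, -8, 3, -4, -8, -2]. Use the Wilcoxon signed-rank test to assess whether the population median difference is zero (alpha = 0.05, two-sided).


Step 1: Drop any zero differences (none here) and take |d_i|.
|d| = [8, 7, 8, 3, 4, 8, 2]
Step 2: Midrank |d_i| (ties get averaged ranks).
ranks: |8|->6, |7|->4, |8|->6, |3|->2, |4|->3, |8|->6, |2|->1
Step 3: Attach original signs; sum ranks with positive sign and with negative sign.
W+ = 2 = 2
W- = 6 + 4 + 6 + 3 + 6 + 1 = 26
(Check: W+ + W- = 28 should equal n(n+1)/2 = 28.)
Step 4: Test statistic W = min(W+, W-) = 2.
Step 5: Ties in |d|, so use the tie-corrected normal approximation.
        E[W] = n(n+1)/4 = 7*8/4 = 14.
        Tie groups: |d|=8 (t=3); sum(t^3 - t) = 24.
        Var[W] = n(n+1)(2n+1)/24 - sum(t^3-t)/48 = 840/24 - 24/48 = 34.5.
        z = (W - E[W]) / sqrt(Var[W]) = (2 - 14) / 5.8737 = -2.0430.
        Two-sided p = 2*Phi(z) = 0.041051.
Step 6: alpha = 0.05. reject H0.

W+ = 2, W- = 26, W = min = 2, p = 0.041051, reject H0.


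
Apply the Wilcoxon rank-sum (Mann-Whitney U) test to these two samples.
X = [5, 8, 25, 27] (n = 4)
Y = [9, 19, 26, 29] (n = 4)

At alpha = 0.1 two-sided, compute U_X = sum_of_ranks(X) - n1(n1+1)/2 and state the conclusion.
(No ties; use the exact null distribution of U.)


Step 1: Combine and sort all 8 observations; assign midranks.
sorted (value, group): (5,X), (8,X), (9,Y), (19,Y), (25,X), (26,Y), (27,X), (29,Y)
ranks: 5->1, 8->2, 9->3, 19->4, 25->5, 26->6, 27->7, 29->8
Step 2: Rank sum for X: R1 = 1 + 2 + 5 + 7 = 15.
Step 3: U_X = R1 - n1(n1+1)/2 = 15 - 4*5/2 = 15 - 10 = 5.
       U_Y = n1*n2 - U_X = 16 - 5 = 11.
Step 4: No ties, so the exact null distribution of U (based on enumerating the C(8,4) = 70 equally likely rank assignments) gives the two-sided p-value.
Step 5: p-value = 0.485714; compare to alpha = 0.1. fail to reject H0.

U_X = 5, p = 0.485714, fail to reject H0 at alpha = 0.1.


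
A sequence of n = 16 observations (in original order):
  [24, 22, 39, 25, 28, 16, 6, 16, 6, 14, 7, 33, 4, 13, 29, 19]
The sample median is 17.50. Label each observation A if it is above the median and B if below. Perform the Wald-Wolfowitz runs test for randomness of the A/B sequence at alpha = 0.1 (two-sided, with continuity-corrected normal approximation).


Step 1: Compute median = 17.50; label A = above, B = below.
Labels in order: AAAAABBBBBBABBAA  (n_A = 8, n_B = 8)
Step 2: Count runs R = 5.
Step 3: Under H0 (random ordering), E[R] = 2*n_A*n_B/(n_A+n_B) + 1 = 2*8*8/16 + 1 = 9.0000.
        Var[R] = 2*n_A*n_B*(2*n_A*n_B - n_A - n_B) / ((n_A+n_B)^2 * (n_A+n_B-1)) = 14336/3840 = 3.7333.
        SD[R] = 1.9322.
Step 4: Continuity-corrected z = (R + 0.5 - E[R]) / SD[R] = (5 + 0.5 - 9.0000) / 1.9322 = -1.8114.
Step 5: Two-sided p-value via normal approximation = 2*(1 - Phi(|z|)) = 0.070076.
Step 6: alpha = 0.1. reject H0.

R = 5, z = -1.8114, p = 0.070076, reject H0.


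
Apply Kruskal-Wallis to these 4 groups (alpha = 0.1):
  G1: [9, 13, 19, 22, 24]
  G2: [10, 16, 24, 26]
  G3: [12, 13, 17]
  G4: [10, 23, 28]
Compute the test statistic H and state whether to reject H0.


Step 1: Combine all N = 15 observations and assign midranks.
sorted (value, group, rank): (9,G1,1), (10,G2,2.5), (10,G4,2.5), (12,G3,4), (13,G1,5.5), (13,G3,5.5), (16,G2,7), (17,G3,8), (19,G1,9), (22,G1,10), (23,G4,11), (24,G1,12.5), (24,G2,12.5), (26,G2,14), (28,G4,15)
Step 2: Sum ranks within each group.
R_1 = 38 (n_1 = 5)
R_2 = 36 (n_2 = 4)
R_3 = 17.5 (n_3 = 3)
R_4 = 28.5 (n_4 = 3)
Step 3: H = 12/(N(N+1)) * sum(R_i^2/n_i) - 3(N+1)
     = 12/(15*16) * (38^2/5 + 36^2/4 + 17.5^2/3 + 28.5^2/3) - 3*16
     = 0.050000 * 985.633 - 48
     = 1.281667.
Step 4: Ties present; correction factor C = 1 - 18/(15^3 - 15) = 0.994643. Corrected H = 1.281667 / 0.994643 = 1.288570.
Step 5: Under H0, H ~ chi^2(3); p-value = 0.731849.
Step 6: alpha = 0.1. fail to reject H0.

H = 1.2886, df = 3, p = 0.731849, fail to reject H0.


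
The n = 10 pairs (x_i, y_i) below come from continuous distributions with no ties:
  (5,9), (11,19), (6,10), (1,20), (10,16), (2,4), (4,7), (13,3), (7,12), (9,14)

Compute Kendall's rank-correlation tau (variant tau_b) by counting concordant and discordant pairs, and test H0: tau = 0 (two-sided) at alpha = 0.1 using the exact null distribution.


Step 1: Enumerate the 45 unordered pairs (i,j) with i<j and classify each by sign(x_j-x_i) * sign(y_j-y_i).
  (1,2):dx=+6,dy=+10->C; (1,3):dx=+1,dy=+1->C; (1,4):dx=-4,dy=+11->D; (1,5):dx=+5,dy=+7->C
  (1,6):dx=-3,dy=-5->C; (1,7):dx=-1,dy=-2->C; (1,8):dx=+8,dy=-6->D; (1,9):dx=+2,dy=+3->C
  (1,10):dx=+4,dy=+5->C; (2,3):dx=-5,dy=-9->C; (2,4):dx=-10,dy=+1->D; (2,5):dx=-1,dy=-3->C
  (2,6):dx=-9,dy=-15->C; (2,7):dx=-7,dy=-12->C; (2,8):dx=+2,dy=-16->D; (2,9):dx=-4,dy=-7->C
  (2,10):dx=-2,dy=-5->C; (3,4):dx=-5,dy=+10->D; (3,5):dx=+4,dy=+6->C; (3,6):dx=-4,dy=-6->C
  (3,7):dx=-2,dy=-3->C; (3,8):dx=+7,dy=-7->D; (3,9):dx=+1,dy=+2->C; (3,10):dx=+3,dy=+4->C
  (4,5):dx=+9,dy=-4->D; (4,6):dx=+1,dy=-16->D; (4,7):dx=+3,dy=-13->D; (4,8):dx=+12,dy=-17->D
  (4,9):dx=+6,dy=-8->D; (4,10):dx=+8,dy=-6->D; (5,6):dx=-8,dy=-12->C; (5,7):dx=-6,dy=-9->C
  (5,8):dx=+3,dy=-13->D; (5,9):dx=-3,dy=-4->C; (5,10):dx=-1,dy=-2->C; (6,7):dx=+2,dy=+3->C
  (6,8):dx=+11,dy=-1->D; (6,9):dx=+5,dy=+8->C; (6,10):dx=+7,dy=+10->C; (7,8):dx=+9,dy=-4->D
  (7,9):dx=+3,dy=+5->C; (7,10):dx=+5,dy=+7->C; (8,9):dx=-6,dy=+9->D; (8,10):dx=-4,dy=+11->D
  (9,10):dx=+2,dy=+2->C
Step 2: C = 28, D = 17, total pairs = 45.
Step 3: tau = (C - D)/(n(n-1)/2) = (28 - 17)/45 = 0.244444.
Step 4: Exact two-sided p-value (enumerate n! = 3628800 permutations of y under H0): p = 0.380720.
Step 5: alpha = 0.1. fail to reject H0.

tau_b = 0.2444 (C=28, D=17), p = 0.380720, fail to reject H0.


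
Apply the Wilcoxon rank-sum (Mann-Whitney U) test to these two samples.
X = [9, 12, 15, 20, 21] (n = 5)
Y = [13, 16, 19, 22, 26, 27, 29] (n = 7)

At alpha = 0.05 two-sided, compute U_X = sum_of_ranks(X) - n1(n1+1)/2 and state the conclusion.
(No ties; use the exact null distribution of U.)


Step 1: Combine and sort all 12 observations; assign midranks.
sorted (value, group): (9,X), (12,X), (13,Y), (15,X), (16,Y), (19,Y), (20,X), (21,X), (22,Y), (26,Y), (27,Y), (29,Y)
ranks: 9->1, 12->2, 13->3, 15->4, 16->5, 19->6, 20->7, 21->8, 22->9, 26->10, 27->11, 29->12
Step 2: Rank sum for X: R1 = 1 + 2 + 4 + 7 + 8 = 22.
Step 3: U_X = R1 - n1(n1+1)/2 = 22 - 5*6/2 = 22 - 15 = 7.
       U_Y = n1*n2 - U_X = 35 - 7 = 28.
Step 4: No ties, so the exact null distribution of U (based on enumerating the C(12,5) = 792 equally likely rank assignments) gives the two-sided p-value.
Step 5: p-value = 0.106061; compare to alpha = 0.05. fail to reject H0.

U_X = 7, p = 0.106061, fail to reject H0 at alpha = 0.05.


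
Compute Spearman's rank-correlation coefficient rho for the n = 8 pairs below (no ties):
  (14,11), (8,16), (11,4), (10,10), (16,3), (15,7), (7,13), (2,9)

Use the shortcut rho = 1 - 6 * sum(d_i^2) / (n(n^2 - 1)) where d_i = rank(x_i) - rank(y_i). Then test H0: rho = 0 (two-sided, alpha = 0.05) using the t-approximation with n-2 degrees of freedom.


Step 1: Rank x and y separately (midranks; no ties here).
rank(x): 14->6, 8->3, 11->5, 10->4, 16->8, 15->7, 7->2, 2->1
rank(y): 11->6, 16->8, 4->2, 10->5, 3->1, 7->3, 13->7, 9->4
Step 2: d_i = R_x(i) - R_y(i); compute d_i^2.
  (6-6)^2=0, (3-8)^2=25, (5-2)^2=9, (4-5)^2=1, (8-1)^2=49, (7-3)^2=16, (2-7)^2=25, (1-4)^2=9
sum(d^2) = 134.
Step 3: rho = 1 - 6*134 / (8*(8^2 - 1)) = 1 - 804/504 = -0.595238.
Step 4: Under H0, t = rho * sqrt((n-2)/(1-rho^2)) = -1.8145 ~ t(6).
Step 5: Two-sided p-value from the t-distribution with 6 df = 0.119530.
Step 6: alpha = 0.05. fail to reject H0.

rho = -0.5952, p = 0.119530, fail to reject H0 at alpha = 0.05.


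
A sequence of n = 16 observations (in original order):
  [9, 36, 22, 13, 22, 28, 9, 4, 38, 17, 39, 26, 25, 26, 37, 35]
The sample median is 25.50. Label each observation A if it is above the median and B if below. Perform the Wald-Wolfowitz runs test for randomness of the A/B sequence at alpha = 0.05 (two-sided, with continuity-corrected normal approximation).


Step 1: Compute median = 25.50; label A = above, B = below.
Labels in order: BABBBABBABAABAAA  (n_A = 8, n_B = 8)
Step 2: Count runs R = 10.
Step 3: Under H0 (random ordering), E[R] = 2*n_A*n_B/(n_A+n_B) + 1 = 2*8*8/16 + 1 = 9.0000.
        Var[R] = 2*n_A*n_B*(2*n_A*n_B - n_A - n_B) / ((n_A+n_B)^2 * (n_A+n_B-1)) = 14336/3840 = 3.7333.
        SD[R] = 1.9322.
Step 4: Continuity-corrected z = (R - 0.5 - E[R]) / SD[R] = (10 - 0.5 - 9.0000) / 1.9322 = 0.2588.
Step 5: Two-sided p-value via normal approximation = 2*(1 - Phi(|z|)) = 0.795809.
Step 6: alpha = 0.05. fail to reject H0.

R = 10, z = 0.2588, p = 0.795809, fail to reject H0.


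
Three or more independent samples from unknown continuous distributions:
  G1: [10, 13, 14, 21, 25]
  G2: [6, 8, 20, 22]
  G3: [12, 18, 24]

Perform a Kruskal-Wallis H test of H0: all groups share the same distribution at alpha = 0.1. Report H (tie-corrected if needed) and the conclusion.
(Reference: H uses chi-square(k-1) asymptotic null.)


Step 1: Combine all N = 12 observations and assign midranks.
sorted (value, group, rank): (6,G2,1), (8,G2,2), (10,G1,3), (12,G3,4), (13,G1,5), (14,G1,6), (18,G3,7), (20,G2,8), (21,G1,9), (22,G2,10), (24,G3,11), (25,G1,12)
Step 2: Sum ranks within each group.
R_1 = 35 (n_1 = 5)
R_2 = 21 (n_2 = 4)
R_3 = 22 (n_3 = 3)
Step 3: H = 12/(N(N+1)) * sum(R_i^2/n_i) - 3(N+1)
     = 12/(12*13) * (35^2/5 + 21^2/4 + 22^2/3) - 3*13
     = 0.076923 * 516.583 - 39
     = 0.737179.
Step 4: No ties, so H is used without correction.
Step 5: Under H0, H ~ chi^2(2); p-value = 0.691709.
Step 6: alpha = 0.1. fail to reject H0.

H = 0.7372, df = 2, p = 0.691709, fail to reject H0.


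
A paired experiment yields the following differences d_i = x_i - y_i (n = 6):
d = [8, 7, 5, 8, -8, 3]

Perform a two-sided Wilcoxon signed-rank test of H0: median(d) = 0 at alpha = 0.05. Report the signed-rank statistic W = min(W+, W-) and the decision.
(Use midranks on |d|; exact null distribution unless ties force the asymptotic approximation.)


Step 1: Drop any zero differences (none here) and take |d_i|.
|d| = [8, 7, 5, 8, 8, 3]
Step 2: Midrank |d_i| (ties get averaged ranks).
ranks: |8|->5, |7|->3, |5|->2, |8|->5, |8|->5, |3|->1
Step 3: Attach original signs; sum ranks with positive sign and with negative sign.
W+ = 5 + 3 + 2 + 5 + 1 = 16
W- = 5 = 5
(Check: W+ + W- = 21 should equal n(n+1)/2 = 21.)
Step 4: Test statistic W = min(W+, W-) = 5.
Step 5: Ties in |d|, so use the tie-corrected normal approximation.
        E[W] = n(n+1)/4 = 6*7/4 = 10.5.
        Tie groups: |d|=8 (t=3); sum(t^3 - t) = 24.
        Var[W] = n(n+1)(2n+1)/24 - sum(t^3-t)/48 = 546/24 - 24/48 = 22.25.
        z = (W - E[W]) / sqrt(Var[W]) = (5 - 10.5) / 4.7170 = -1.1660.
        Two-sided p = 2*Phi(z) = 0.243615.
Step 6: alpha = 0.05. fail to reject H0.

W+ = 16, W- = 5, W = min = 5, p = 0.243615, fail to reject H0.


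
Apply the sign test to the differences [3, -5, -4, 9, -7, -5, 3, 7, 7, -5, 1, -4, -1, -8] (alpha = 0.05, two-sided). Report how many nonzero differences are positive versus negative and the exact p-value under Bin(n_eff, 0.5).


Step 1: Discard zero differences. Original n = 14; n_eff = number of nonzero differences = 14.
Nonzero differences (with sign): +3, -5, -4, +9, -7, -5, +3, +7, +7, -5, +1, -4, -1, -8
Step 2: Count signs: positive = 6, negative = 8.
Step 3: Under H0: P(positive) = 0.5, so the number of positives S ~ Bin(14, 0.5).
Step 4: Two-sided exact p-value = sum of Bin(14,0.5) probabilities at or below the observed probability = 0.790527.
Step 5: alpha = 0.05. fail to reject H0.

n_eff = 14, pos = 6, neg = 8, p = 0.790527, fail to reject H0.


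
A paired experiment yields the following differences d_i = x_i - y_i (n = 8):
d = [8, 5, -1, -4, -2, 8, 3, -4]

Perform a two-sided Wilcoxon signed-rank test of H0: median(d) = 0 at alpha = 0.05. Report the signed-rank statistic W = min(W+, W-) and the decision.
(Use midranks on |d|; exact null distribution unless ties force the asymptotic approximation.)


Step 1: Drop any zero differences (none here) and take |d_i|.
|d| = [8, 5, 1, 4, 2, 8, 3, 4]
Step 2: Midrank |d_i| (ties get averaged ranks).
ranks: |8|->7.5, |5|->6, |1|->1, |4|->4.5, |2|->2, |8|->7.5, |3|->3, |4|->4.5
Step 3: Attach original signs; sum ranks with positive sign and with negative sign.
W+ = 7.5 + 6 + 7.5 + 3 = 24
W- = 1 + 4.5 + 2 + 4.5 = 12
(Check: W+ + W- = 36 should equal n(n+1)/2 = 36.)
Step 4: Test statistic W = min(W+, W-) = 12.
Step 5: Ties in |d|, so use the tie-corrected normal approximation.
        E[W] = n(n+1)/4 = 8*9/4 = 18.
        Tie groups: |d|=4 (t=2), |d|=8 (t=2); sum(t^3 - t) = 12.
        Var[W] = n(n+1)(2n+1)/24 - sum(t^3-t)/48 = 1224/24 - 12/48 = 50.75.
        z = (W - E[W]) / sqrt(Var[W]) = (12 - 18) / 7.1239 = -0.8422.
        Two-sided p = 2*Phi(z) = 0.399656.
Step 6: alpha = 0.05. fail to reject H0.

W+ = 24, W- = 12, W = min = 12, p = 0.399656, fail to reject H0.


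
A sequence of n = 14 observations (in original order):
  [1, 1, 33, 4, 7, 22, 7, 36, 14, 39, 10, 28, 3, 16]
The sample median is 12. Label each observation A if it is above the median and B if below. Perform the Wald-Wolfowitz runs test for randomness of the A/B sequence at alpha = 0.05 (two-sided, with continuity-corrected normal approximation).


Step 1: Compute median = 12; label A = above, B = below.
Labels in order: BBABBABAAABABA  (n_A = 7, n_B = 7)
Step 2: Count runs R = 10.
Step 3: Under H0 (random ordering), E[R] = 2*n_A*n_B/(n_A+n_B) + 1 = 2*7*7/14 + 1 = 8.0000.
        Var[R] = 2*n_A*n_B*(2*n_A*n_B - n_A - n_B) / ((n_A+n_B)^2 * (n_A+n_B-1)) = 8232/2548 = 3.2308.
        SD[R] = 1.7974.
Step 4: Continuity-corrected z = (R - 0.5 - E[R]) / SD[R] = (10 - 0.5 - 8.0000) / 1.7974 = 0.8345.
Step 5: Two-sided p-value via normal approximation = 2*(1 - Phi(|z|)) = 0.403986.
Step 6: alpha = 0.05. fail to reject H0.

R = 10, z = 0.8345, p = 0.403986, fail to reject H0.


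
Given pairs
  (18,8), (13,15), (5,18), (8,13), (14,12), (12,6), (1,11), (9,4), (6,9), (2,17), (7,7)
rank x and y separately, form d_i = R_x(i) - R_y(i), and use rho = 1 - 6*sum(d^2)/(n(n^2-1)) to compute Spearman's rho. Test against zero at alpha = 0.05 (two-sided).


Step 1: Rank x and y separately (midranks; no ties here).
rank(x): 18->11, 13->9, 5->3, 8->6, 14->10, 12->8, 1->1, 9->7, 6->4, 2->2, 7->5
rank(y): 8->4, 15->9, 18->11, 13->8, 12->7, 6->2, 11->6, 4->1, 9->5, 17->10, 7->3
Step 2: d_i = R_x(i) - R_y(i); compute d_i^2.
  (11-4)^2=49, (9-9)^2=0, (3-11)^2=64, (6-8)^2=4, (10-7)^2=9, (8-2)^2=36, (1-6)^2=25, (7-1)^2=36, (4-5)^2=1, (2-10)^2=64, (5-3)^2=4
sum(d^2) = 292.
Step 3: rho = 1 - 6*292 / (11*(11^2 - 1)) = 1 - 1752/1320 = -0.327273.
Step 4: Under H0, t = rho * sqrt((n-2)/(1-rho^2)) = -1.0390 ~ t(9).
Step 5: Two-sided p-value from the t-distribution with 9 df = 0.325895.
Step 6: alpha = 0.05. fail to reject H0.

rho = -0.3273, p = 0.325895, fail to reject H0 at alpha = 0.05.


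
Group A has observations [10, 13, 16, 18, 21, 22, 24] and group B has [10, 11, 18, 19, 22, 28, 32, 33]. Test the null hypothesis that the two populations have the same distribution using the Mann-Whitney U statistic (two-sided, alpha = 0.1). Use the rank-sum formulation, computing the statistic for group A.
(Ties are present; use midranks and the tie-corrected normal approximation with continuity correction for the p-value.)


Step 1: Combine and sort all 15 observations; assign midranks.
sorted (value, group): (10,X), (10,Y), (11,Y), (13,X), (16,X), (18,X), (18,Y), (19,Y), (21,X), (22,X), (22,Y), (24,X), (28,Y), (32,Y), (33,Y)
ranks: 10->1.5, 10->1.5, 11->3, 13->4, 16->5, 18->6.5, 18->6.5, 19->8, 21->9, 22->10.5, 22->10.5, 24->12, 28->13, 32->14, 33->15
Step 2: Rank sum for X: R1 = 1.5 + 4 + 5 + 6.5 + 9 + 10.5 + 12 = 48.5.
Step 3: U_X = R1 - n1(n1+1)/2 = 48.5 - 7*8/2 = 48.5 - 28 = 20.5.
       U_Y = n1*n2 - U_X = 56 - 20.5 = 35.5.
Step 4: Ties are present, so use the tie-corrected normal approximation (with continuity correction) for the p-value.
Step 5: p-value = 0.416636; compare to alpha = 0.1. fail to reject H0.

U_X = 20.5, p = 0.416636, fail to reject H0 at alpha = 0.1.


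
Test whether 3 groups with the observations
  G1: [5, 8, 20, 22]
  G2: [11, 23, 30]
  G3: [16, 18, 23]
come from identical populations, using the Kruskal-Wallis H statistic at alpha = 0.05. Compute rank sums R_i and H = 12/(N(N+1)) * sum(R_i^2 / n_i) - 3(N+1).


Step 1: Combine all N = 10 observations and assign midranks.
sorted (value, group, rank): (5,G1,1), (8,G1,2), (11,G2,3), (16,G3,4), (18,G3,5), (20,G1,6), (22,G1,7), (23,G2,8.5), (23,G3,8.5), (30,G2,10)
Step 2: Sum ranks within each group.
R_1 = 16 (n_1 = 4)
R_2 = 21.5 (n_2 = 3)
R_3 = 17.5 (n_3 = 3)
Step 3: H = 12/(N(N+1)) * sum(R_i^2/n_i) - 3(N+1)
     = 12/(10*11) * (16^2/4 + 21.5^2/3 + 17.5^2/3) - 3*11
     = 0.109091 * 320.167 - 33
     = 1.927273.
Step 4: Ties present; correction factor C = 1 - 6/(10^3 - 10) = 0.993939. Corrected H = 1.927273 / 0.993939 = 1.939024.
Step 5: Under H0, H ~ chi^2(2); p-value = 0.379268.
Step 6: alpha = 0.05. fail to reject H0.

H = 1.9390, df = 2, p = 0.379268, fail to reject H0.


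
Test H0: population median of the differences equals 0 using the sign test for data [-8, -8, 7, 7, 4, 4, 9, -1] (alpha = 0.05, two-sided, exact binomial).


Step 1: Discard zero differences. Original n = 8; n_eff = number of nonzero differences = 8.
Nonzero differences (with sign): -8, -8, +7, +7, +4, +4, +9, -1
Step 2: Count signs: positive = 5, negative = 3.
Step 3: Under H0: P(positive) = 0.5, so the number of positives S ~ Bin(8, 0.5).
Step 4: Two-sided exact p-value = sum of Bin(8,0.5) probabilities at or below the observed probability = 0.726562.
Step 5: alpha = 0.05. fail to reject H0.

n_eff = 8, pos = 5, neg = 3, p = 0.726562, fail to reject H0.


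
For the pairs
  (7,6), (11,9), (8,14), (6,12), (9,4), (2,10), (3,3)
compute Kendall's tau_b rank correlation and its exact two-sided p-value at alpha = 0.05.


Step 1: Enumerate the 21 unordered pairs (i,j) with i<j and classify each by sign(x_j-x_i) * sign(y_j-y_i).
  (1,2):dx=+4,dy=+3->C; (1,3):dx=+1,dy=+8->C; (1,4):dx=-1,dy=+6->D; (1,5):dx=+2,dy=-2->D
  (1,6):dx=-5,dy=+4->D; (1,7):dx=-4,dy=-3->C; (2,3):dx=-3,dy=+5->D; (2,4):dx=-5,dy=+3->D
  (2,5):dx=-2,dy=-5->C; (2,6):dx=-9,dy=+1->D; (2,7):dx=-8,dy=-6->C; (3,4):dx=-2,dy=-2->C
  (3,5):dx=+1,dy=-10->D; (3,6):dx=-6,dy=-4->C; (3,7):dx=-5,dy=-11->C; (4,5):dx=+3,dy=-8->D
  (4,6):dx=-4,dy=-2->C; (4,7):dx=-3,dy=-9->C; (5,6):dx=-7,dy=+6->D; (5,7):dx=-6,dy=-1->C
  (6,7):dx=+1,dy=-7->D
Step 2: C = 11, D = 10, total pairs = 21.
Step 3: tau = (C - D)/(n(n-1)/2) = (11 - 10)/21 = 0.047619.
Step 4: Exact two-sided p-value (enumerate n! = 5040 permutations of y under H0): p = 1.000000.
Step 5: alpha = 0.05. fail to reject H0.

tau_b = 0.0476 (C=11, D=10), p = 1.000000, fail to reject H0.


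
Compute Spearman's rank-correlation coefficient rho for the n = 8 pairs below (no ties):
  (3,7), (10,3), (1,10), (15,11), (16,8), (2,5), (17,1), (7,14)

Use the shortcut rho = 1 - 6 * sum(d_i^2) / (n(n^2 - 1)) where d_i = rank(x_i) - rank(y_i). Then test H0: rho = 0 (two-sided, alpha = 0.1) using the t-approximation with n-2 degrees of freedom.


Step 1: Rank x and y separately (midranks; no ties here).
rank(x): 3->3, 10->5, 1->1, 15->6, 16->7, 2->2, 17->8, 7->4
rank(y): 7->4, 3->2, 10->6, 11->7, 8->5, 5->3, 1->1, 14->8
Step 2: d_i = R_x(i) - R_y(i); compute d_i^2.
  (3-4)^2=1, (5-2)^2=9, (1-6)^2=25, (6-7)^2=1, (7-5)^2=4, (2-3)^2=1, (8-1)^2=49, (4-8)^2=16
sum(d^2) = 106.
Step 3: rho = 1 - 6*106 / (8*(8^2 - 1)) = 1 - 636/504 = -0.261905.
Step 4: Under H0, t = rho * sqrt((n-2)/(1-rho^2)) = -0.6647 ~ t(6).
Step 5: Two-sided p-value from the t-distribution with 6 df = 0.530923.
Step 6: alpha = 0.1. fail to reject H0.

rho = -0.2619, p = 0.530923, fail to reject H0 at alpha = 0.1.


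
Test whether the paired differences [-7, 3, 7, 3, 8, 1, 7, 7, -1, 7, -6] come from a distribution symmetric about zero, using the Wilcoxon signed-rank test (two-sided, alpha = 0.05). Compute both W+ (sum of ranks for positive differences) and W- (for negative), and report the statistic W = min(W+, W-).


Step 1: Drop any zero differences (none here) and take |d_i|.
|d| = [7, 3, 7, 3, 8, 1, 7, 7, 1, 7, 6]
Step 2: Midrank |d_i| (ties get averaged ranks).
ranks: |7|->8, |3|->3.5, |7|->8, |3|->3.5, |8|->11, |1|->1.5, |7|->8, |7|->8, |1|->1.5, |7|->8, |6|->5
Step 3: Attach original signs; sum ranks with positive sign and with negative sign.
W+ = 3.5 + 8 + 3.5 + 11 + 1.5 + 8 + 8 + 8 = 51.5
W- = 8 + 1.5 + 5 = 14.5
(Check: W+ + W- = 66 should equal n(n+1)/2 = 66.)
Step 4: Test statistic W = min(W+, W-) = 14.5.
Step 5: Ties in |d|, so use the tie-corrected normal approximation.
        E[W] = n(n+1)/4 = 11*12/4 = 33.
        Tie groups: |d|=1 (t=2), |d|=3 (t=2), |d|=7 (t=5); sum(t^3 - t) = 132.
        Var[W] = n(n+1)(2n+1)/24 - sum(t^3-t)/48 = 3036/24 - 132/48 = 123.75.
        z = (W - E[W]) / sqrt(Var[W]) = (14.5 - 33) / 11.1243 = -1.6630.
        Two-sided p = 2*Phi(z) = 0.096307.
Step 6: alpha = 0.05. fail to reject H0.

W+ = 51.5, W- = 14.5, W = min = 14.5, p = 0.096307, fail to reject H0.


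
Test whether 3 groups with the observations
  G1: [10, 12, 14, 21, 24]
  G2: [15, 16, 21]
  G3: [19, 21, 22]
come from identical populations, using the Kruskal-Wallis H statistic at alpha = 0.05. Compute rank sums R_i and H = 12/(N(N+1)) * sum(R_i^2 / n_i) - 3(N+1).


Step 1: Combine all N = 11 observations and assign midranks.
sorted (value, group, rank): (10,G1,1), (12,G1,2), (14,G1,3), (15,G2,4), (16,G2,5), (19,G3,6), (21,G1,8), (21,G2,8), (21,G3,8), (22,G3,10), (24,G1,11)
Step 2: Sum ranks within each group.
R_1 = 25 (n_1 = 5)
R_2 = 17 (n_2 = 3)
R_3 = 24 (n_3 = 3)
Step 3: H = 12/(N(N+1)) * sum(R_i^2/n_i) - 3(N+1)
     = 12/(11*12) * (25^2/5 + 17^2/3 + 24^2/3) - 3*12
     = 0.090909 * 413.333 - 36
     = 1.575758.
Step 4: Ties present; correction factor C = 1 - 24/(11^3 - 11) = 0.981818. Corrected H = 1.575758 / 0.981818 = 1.604938.
Step 5: Under H0, H ~ chi^2(2); p-value = 0.448221.
Step 6: alpha = 0.05. fail to reject H0.

H = 1.6049, df = 2, p = 0.448221, fail to reject H0.


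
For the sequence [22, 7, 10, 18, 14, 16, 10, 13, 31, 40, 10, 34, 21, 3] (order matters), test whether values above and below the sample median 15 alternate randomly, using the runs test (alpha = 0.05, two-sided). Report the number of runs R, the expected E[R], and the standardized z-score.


Step 1: Compute median = 15; label A = above, B = below.
Labels in order: ABBABABBAABAAB  (n_A = 7, n_B = 7)
Step 2: Count runs R = 10.
Step 3: Under H0 (random ordering), E[R] = 2*n_A*n_B/(n_A+n_B) + 1 = 2*7*7/14 + 1 = 8.0000.
        Var[R] = 2*n_A*n_B*(2*n_A*n_B - n_A - n_B) / ((n_A+n_B)^2 * (n_A+n_B-1)) = 8232/2548 = 3.2308.
        SD[R] = 1.7974.
Step 4: Continuity-corrected z = (R - 0.5 - E[R]) / SD[R] = (10 - 0.5 - 8.0000) / 1.7974 = 0.8345.
Step 5: Two-sided p-value via normal approximation = 2*(1 - Phi(|z|)) = 0.403986.
Step 6: alpha = 0.05. fail to reject H0.

R = 10, z = 0.8345, p = 0.403986, fail to reject H0.


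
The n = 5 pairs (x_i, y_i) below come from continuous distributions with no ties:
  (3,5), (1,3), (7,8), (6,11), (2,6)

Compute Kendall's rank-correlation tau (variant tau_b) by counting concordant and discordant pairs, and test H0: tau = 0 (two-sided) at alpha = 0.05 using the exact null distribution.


Step 1: Enumerate the 10 unordered pairs (i,j) with i<j and classify each by sign(x_j-x_i) * sign(y_j-y_i).
  (1,2):dx=-2,dy=-2->C; (1,3):dx=+4,dy=+3->C; (1,4):dx=+3,dy=+6->C; (1,5):dx=-1,dy=+1->D
  (2,3):dx=+6,dy=+5->C; (2,4):dx=+5,dy=+8->C; (2,5):dx=+1,dy=+3->C; (3,4):dx=-1,dy=+3->D
  (3,5):dx=-5,dy=-2->C; (4,5):dx=-4,dy=-5->C
Step 2: C = 8, D = 2, total pairs = 10.
Step 3: tau = (C - D)/(n(n-1)/2) = (8 - 2)/10 = 0.600000.
Step 4: Exact two-sided p-value (enumerate n! = 120 permutations of y under H0): p = 0.233333.
Step 5: alpha = 0.05. fail to reject H0.

tau_b = 0.6000 (C=8, D=2), p = 0.233333, fail to reject H0.


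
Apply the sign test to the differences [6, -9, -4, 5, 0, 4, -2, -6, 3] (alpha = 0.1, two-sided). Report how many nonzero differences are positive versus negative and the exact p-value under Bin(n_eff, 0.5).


Step 1: Discard zero differences. Original n = 9; n_eff = number of nonzero differences = 8.
Nonzero differences (with sign): +6, -9, -4, +5, +4, -2, -6, +3
Step 2: Count signs: positive = 4, negative = 4.
Step 3: Under H0: P(positive) = 0.5, so the number of positives S ~ Bin(8, 0.5).
Step 4: Two-sided exact p-value = sum of Bin(8,0.5) probabilities at or below the observed probability = 1.000000.
Step 5: alpha = 0.1. fail to reject H0.

n_eff = 8, pos = 4, neg = 4, p = 1.000000, fail to reject H0.


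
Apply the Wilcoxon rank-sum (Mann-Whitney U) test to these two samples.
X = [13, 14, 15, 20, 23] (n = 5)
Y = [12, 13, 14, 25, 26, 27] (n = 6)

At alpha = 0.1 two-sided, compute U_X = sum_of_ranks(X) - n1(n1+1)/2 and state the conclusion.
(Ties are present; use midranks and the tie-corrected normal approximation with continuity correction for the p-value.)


Step 1: Combine and sort all 11 observations; assign midranks.
sorted (value, group): (12,Y), (13,X), (13,Y), (14,X), (14,Y), (15,X), (20,X), (23,X), (25,Y), (26,Y), (27,Y)
ranks: 12->1, 13->2.5, 13->2.5, 14->4.5, 14->4.5, 15->6, 20->7, 23->8, 25->9, 26->10, 27->11
Step 2: Rank sum for X: R1 = 2.5 + 4.5 + 6 + 7 + 8 = 28.
Step 3: U_X = R1 - n1(n1+1)/2 = 28 - 5*6/2 = 28 - 15 = 13.
       U_Y = n1*n2 - U_X = 30 - 13 = 17.
Step 4: Ties are present, so use the tie-corrected normal approximation (with continuity correction) for the p-value.
Step 5: p-value = 0.783228; compare to alpha = 0.1. fail to reject H0.

U_X = 13, p = 0.783228, fail to reject H0 at alpha = 0.1.


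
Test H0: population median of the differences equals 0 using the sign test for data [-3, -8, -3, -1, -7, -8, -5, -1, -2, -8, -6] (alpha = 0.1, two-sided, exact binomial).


Step 1: Discard zero differences. Original n = 11; n_eff = number of nonzero differences = 11.
Nonzero differences (with sign): -3, -8, -3, -1, -7, -8, -5, -1, -2, -8, -6
Step 2: Count signs: positive = 0, negative = 11.
Step 3: Under H0: P(positive) = 0.5, so the number of positives S ~ Bin(11, 0.5).
Step 4: Two-sided exact p-value = sum of Bin(11,0.5) probabilities at or below the observed probability = 0.000977.
Step 5: alpha = 0.1. reject H0.

n_eff = 11, pos = 0, neg = 11, p = 0.000977, reject H0.


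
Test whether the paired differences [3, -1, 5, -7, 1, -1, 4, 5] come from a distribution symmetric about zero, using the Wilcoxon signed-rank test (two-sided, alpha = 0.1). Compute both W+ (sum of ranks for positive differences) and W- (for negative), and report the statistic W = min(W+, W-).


Step 1: Drop any zero differences (none here) and take |d_i|.
|d| = [3, 1, 5, 7, 1, 1, 4, 5]
Step 2: Midrank |d_i| (ties get averaged ranks).
ranks: |3|->4, |1|->2, |5|->6.5, |7|->8, |1|->2, |1|->2, |4|->5, |5|->6.5
Step 3: Attach original signs; sum ranks with positive sign and with negative sign.
W+ = 4 + 6.5 + 2 + 5 + 6.5 = 24
W- = 2 + 8 + 2 = 12
(Check: W+ + W- = 36 should equal n(n+1)/2 = 36.)
Step 4: Test statistic W = min(W+, W-) = 12.
Step 5: Ties in |d|, so use the tie-corrected normal approximation.
        E[W] = n(n+1)/4 = 8*9/4 = 18.
        Tie groups: |d|=1 (t=3), |d|=5 (t=2); sum(t^3 - t) = 30.
        Var[W] = n(n+1)(2n+1)/24 - sum(t^3-t)/48 = 1224/24 - 30/48 = 50.375.
        z = (W - E[W]) / sqrt(Var[W]) = (12 - 18) / 7.0975 = -0.8454.
        Two-sided p = 2*Phi(z) = 0.397908.
Step 6: alpha = 0.1. fail to reject H0.

W+ = 24, W- = 12, W = min = 12, p = 0.397908, fail to reject H0.


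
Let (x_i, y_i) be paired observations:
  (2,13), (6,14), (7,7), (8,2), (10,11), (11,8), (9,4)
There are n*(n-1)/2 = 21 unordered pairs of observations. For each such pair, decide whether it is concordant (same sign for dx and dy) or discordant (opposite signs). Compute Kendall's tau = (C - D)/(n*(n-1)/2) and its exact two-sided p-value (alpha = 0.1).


Step 1: Enumerate the 21 unordered pairs (i,j) with i<j and classify each by sign(x_j-x_i) * sign(y_j-y_i).
  (1,2):dx=+4,dy=+1->C; (1,3):dx=+5,dy=-6->D; (1,4):dx=+6,dy=-11->D; (1,5):dx=+8,dy=-2->D
  (1,6):dx=+9,dy=-5->D; (1,7):dx=+7,dy=-9->D; (2,3):dx=+1,dy=-7->D; (2,4):dx=+2,dy=-12->D
  (2,5):dx=+4,dy=-3->D; (2,6):dx=+5,dy=-6->D; (2,7):dx=+3,dy=-10->D; (3,4):dx=+1,dy=-5->D
  (3,5):dx=+3,dy=+4->C; (3,6):dx=+4,dy=+1->C; (3,7):dx=+2,dy=-3->D; (4,5):dx=+2,dy=+9->C
  (4,6):dx=+3,dy=+6->C; (4,7):dx=+1,dy=+2->C; (5,6):dx=+1,dy=-3->D; (5,7):dx=-1,dy=-7->C
  (6,7):dx=-2,dy=-4->C
Step 2: C = 8, D = 13, total pairs = 21.
Step 3: tau = (C - D)/(n(n-1)/2) = (8 - 13)/21 = -0.238095.
Step 4: Exact two-sided p-value (enumerate n! = 5040 permutations of y under H0): p = 0.561905.
Step 5: alpha = 0.1. fail to reject H0.

tau_b = -0.2381 (C=8, D=13), p = 0.561905, fail to reject H0.


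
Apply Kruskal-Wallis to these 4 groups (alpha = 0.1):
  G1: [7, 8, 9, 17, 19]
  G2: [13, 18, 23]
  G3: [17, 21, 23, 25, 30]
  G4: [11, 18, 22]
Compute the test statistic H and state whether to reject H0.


Step 1: Combine all N = 16 observations and assign midranks.
sorted (value, group, rank): (7,G1,1), (8,G1,2), (9,G1,3), (11,G4,4), (13,G2,5), (17,G1,6.5), (17,G3,6.5), (18,G2,8.5), (18,G4,8.5), (19,G1,10), (21,G3,11), (22,G4,12), (23,G2,13.5), (23,G3,13.5), (25,G3,15), (30,G3,16)
Step 2: Sum ranks within each group.
R_1 = 22.5 (n_1 = 5)
R_2 = 27 (n_2 = 3)
R_3 = 62 (n_3 = 5)
R_4 = 24.5 (n_4 = 3)
Step 3: H = 12/(N(N+1)) * sum(R_i^2/n_i) - 3(N+1)
     = 12/(16*17) * (22.5^2/5 + 27^2/3 + 62^2/5 + 24.5^2/3) - 3*17
     = 0.044118 * 1313.13 - 51
     = 6.932353.
Step 4: Ties present; correction factor C = 1 - 18/(16^3 - 16) = 0.995588. Corrected H = 6.932353 / 0.995588 = 6.963072.
Step 5: Under H0, H ~ chi^2(3); p-value = 0.073084.
Step 6: alpha = 0.1. reject H0.

H = 6.9631, df = 3, p = 0.073084, reject H0.


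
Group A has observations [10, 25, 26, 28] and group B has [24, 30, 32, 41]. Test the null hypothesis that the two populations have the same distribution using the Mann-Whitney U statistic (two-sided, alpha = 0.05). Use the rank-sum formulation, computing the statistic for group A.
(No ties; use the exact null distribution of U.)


Step 1: Combine and sort all 8 observations; assign midranks.
sorted (value, group): (10,X), (24,Y), (25,X), (26,X), (28,X), (30,Y), (32,Y), (41,Y)
ranks: 10->1, 24->2, 25->3, 26->4, 28->5, 30->6, 32->7, 41->8
Step 2: Rank sum for X: R1 = 1 + 3 + 4 + 5 = 13.
Step 3: U_X = R1 - n1(n1+1)/2 = 13 - 4*5/2 = 13 - 10 = 3.
       U_Y = n1*n2 - U_X = 16 - 3 = 13.
Step 4: No ties, so the exact null distribution of U (based on enumerating the C(8,4) = 70 equally likely rank assignments) gives the two-sided p-value.
Step 5: p-value = 0.200000; compare to alpha = 0.05. fail to reject H0.

U_X = 3, p = 0.200000, fail to reject H0 at alpha = 0.05.


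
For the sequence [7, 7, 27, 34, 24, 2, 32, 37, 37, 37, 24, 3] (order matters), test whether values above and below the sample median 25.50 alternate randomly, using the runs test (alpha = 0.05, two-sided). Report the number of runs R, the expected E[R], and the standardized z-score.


Step 1: Compute median = 25.50; label A = above, B = below.
Labels in order: BBAABBAAAABB  (n_A = 6, n_B = 6)
Step 2: Count runs R = 5.
Step 3: Under H0 (random ordering), E[R] = 2*n_A*n_B/(n_A+n_B) + 1 = 2*6*6/12 + 1 = 7.0000.
        Var[R] = 2*n_A*n_B*(2*n_A*n_B - n_A - n_B) / ((n_A+n_B)^2 * (n_A+n_B-1)) = 4320/1584 = 2.7273.
        SD[R] = 1.6514.
Step 4: Continuity-corrected z = (R + 0.5 - E[R]) / SD[R] = (5 + 0.5 - 7.0000) / 1.6514 = -0.9083.
Step 5: Two-sided p-value via normal approximation = 2*(1 - Phi(|z|)) = 0.363722.
Step 6: alpha = 0.05. fail to reject H0.

R = 5, z = -0.9083, p = 0.363722, fail to reject H0.


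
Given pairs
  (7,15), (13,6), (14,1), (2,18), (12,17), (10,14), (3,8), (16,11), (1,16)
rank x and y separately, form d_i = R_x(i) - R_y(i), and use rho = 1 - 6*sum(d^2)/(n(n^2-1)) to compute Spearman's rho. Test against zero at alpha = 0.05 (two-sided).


Step 1: Rank x and y separately (midranks; no ties here).
rank(x): 7->4, 13->7, 14->8, 2->2, 12->6, 10->5, 3->3, 16->9, 1->1
rank(y): 15->6, 6->2, 1->1, 18->9, 17->8, 14->5, 8->3, 11->4, 16->7
Step 2: d_i = R_x(i) - R_y(i); compute d_i^2.
  (4-6)^2=4, (7-2)^2=25, (8-1)^2=49, (2-9)^2=49, (6-8)^2=4, (5-5)^2=0, (3-3)^2=0, (9-4)^2=25, (1-7)^2=36
sum(d^2) = 192.
Step 3: rho = 1 - 6*192 / (9*(9^2 - 1)) = 1 - 1152/720 = -0.600000.
Step 4: Under H0, t = rho * sqrt((n-2)/(1-rho^2)) = -1.9843 ~ t(7).
Step 5: Two-sided p-value from the t-distribution with 7 df = 0.087623.
Step 6: alpha = 0.05. fail to reject H0.

rho = -0.6000, p = 0.087623, fail to reject H0 at alpha = 0.05.
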